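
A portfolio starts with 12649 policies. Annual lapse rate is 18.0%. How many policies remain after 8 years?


remaining = initial * (1 - lapse)^years
= 12649 * (1 - 0.18)^8
= 12649 * 0.204414
= 2585.6338


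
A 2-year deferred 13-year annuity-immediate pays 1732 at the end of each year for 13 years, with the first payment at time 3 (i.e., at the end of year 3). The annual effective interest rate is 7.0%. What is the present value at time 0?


PV at time 2 of the 13-year annuity-immediate:
a_n = 1732 * (1-(1+0.07)^(-13))/0.07 = 14475.4511
Discount back 2 years to time 0:
PV = 14475.4511 * (1+0.07)^(-2)
= 14475.4511 * 0.873439
= 12643.4196


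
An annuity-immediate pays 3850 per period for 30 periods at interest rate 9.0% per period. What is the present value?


PV = PMT * (1 - (1+i)^(-n)) / i
= 3850 * (1 - (1+0.09)^(-30)) / 0.09
= 3850 * (1 - 0.075371) / 0.09
= 3850 * 10.273654
= 39553.5681


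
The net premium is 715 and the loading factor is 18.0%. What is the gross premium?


Gross = net * (1 + loading)
= 715 * (1 + 0.18)
= 715 * 1.18
= 843.7


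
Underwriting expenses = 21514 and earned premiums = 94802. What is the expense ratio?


Expense ratio = expenses / premiums
= 21514 / 94802
= 0.2269


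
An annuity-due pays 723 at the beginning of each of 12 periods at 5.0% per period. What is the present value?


PV_due = PMT * (1-(1+i)^(-n))/i * (1+i)
PV_immediate = 6408.1309
PV_due = 6408.1309 * 1.05
= 6728.5375


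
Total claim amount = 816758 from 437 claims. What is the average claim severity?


severity = total / number
= 816758 / 437
= 1869.0114


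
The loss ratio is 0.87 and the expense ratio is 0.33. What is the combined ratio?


Combined ratio = loss ratio + expense ratio
= 0.87 + 0.33
= 1.2


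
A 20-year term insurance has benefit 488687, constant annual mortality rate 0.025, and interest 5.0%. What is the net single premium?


NSP = benefit * sum_{k=0}^{n-1} k_p_x * q * v^(k+1)
With constant q=0.025, v=0.952381
Sum = 0.257618
NSP = 488687 * 0.257618
= 125894.462


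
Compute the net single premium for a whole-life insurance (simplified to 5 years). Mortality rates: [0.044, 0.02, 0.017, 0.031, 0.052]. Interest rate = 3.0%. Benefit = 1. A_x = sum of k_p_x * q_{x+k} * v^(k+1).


v = 0.970874
Year 0: k_p_x=1.0, q=0.044, term=0.042718
Year 1: k_p_x=0.956, q=0.02, term=0.018022
Year 2: k_p_x=0.93688, q=0.017, term=0.014575
Year 3: k_p_x=0.920953, q=0.031, term=0.025366
Year 4: k_p_x=0.892403, q=0.052, term=0.040029
A_x = 0.1407


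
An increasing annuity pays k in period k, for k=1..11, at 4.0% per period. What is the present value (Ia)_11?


(Ia)_n = sum_{k=1}^{n} k * v^k, v = 1/(1+i)
v = 0.961538
Sum computed term by term:
(Ia)_11 = 49.1376


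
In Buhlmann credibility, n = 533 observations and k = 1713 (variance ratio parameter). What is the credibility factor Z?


Z = n / (n + k)
= 533 / (533 + 1713)
= 533 / 2246
= 0.2373


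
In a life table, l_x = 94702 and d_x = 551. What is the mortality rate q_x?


q_x = d_x / l_x
= 551 / 94702
= 0.0058


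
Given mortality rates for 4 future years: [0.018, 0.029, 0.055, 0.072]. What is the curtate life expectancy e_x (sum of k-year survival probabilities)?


e_x = sum_{k=1}^{n} k_p_x
k_p_x values:
  1_p_x = 0.982
  2_p_x = 0.953522
  3_p_x = 0.901078
  4_p_x = 0.836201
e_x = 3.6728


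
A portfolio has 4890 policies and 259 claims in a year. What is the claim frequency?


frequency = claims / policies
= 259 / 4890
= 0.053


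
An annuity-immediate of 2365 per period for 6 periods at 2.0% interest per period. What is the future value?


FV = PMT * ((1+i)^n - 1) / i
= 2365 * ((1.02)^6 - 1) / 0.02
= 2365 * (1.126162 - 1) / 0.02
= 14918.7061


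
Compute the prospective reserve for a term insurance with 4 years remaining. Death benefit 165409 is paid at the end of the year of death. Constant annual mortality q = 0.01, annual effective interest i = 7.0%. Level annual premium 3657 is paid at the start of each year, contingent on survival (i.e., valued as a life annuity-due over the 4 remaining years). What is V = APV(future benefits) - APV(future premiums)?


v = 1/(1+i) = 0.934579
APV(future benefits) per unit = sum_{k=0}^{3} k_p_x * q * v^(k+1) = 0.033396
APV(future benefits) = 165409 * 0.033396 = 5523.9556
Life annuity-due factor ä_{x:4} = sum_{k=0}^{3} k_p_x * v^k = 3.573344
APV(future premiums) = 3657 * 3.573344 = 13067.7188
V = 5523.9556 - 13067.7188
= -7543.7632


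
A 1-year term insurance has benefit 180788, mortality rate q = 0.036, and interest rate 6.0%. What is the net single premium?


NSP = benefit * q * v
v = 1/(1+i) = 0.943396
NSP = 180788 * 0.036 * 0.943396
= 6139.9698


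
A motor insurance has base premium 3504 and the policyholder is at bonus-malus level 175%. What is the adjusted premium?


adjusted = base * BM_level / 100
= 3504 * 175 / 100
= 3504 * 1.75
= 6132.0


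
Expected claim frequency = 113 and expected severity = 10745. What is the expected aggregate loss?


E[S] = E[N] * E[X]
= 113 * 10745
= 1.2142e+06


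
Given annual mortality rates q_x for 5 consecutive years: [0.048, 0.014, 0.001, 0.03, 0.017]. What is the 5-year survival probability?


p_k = 1 - q_k for each year
Survival = product of (1 - q_k)
= 0.952 * 0.986 * 0.999 * 0.97 * 0.983
= 0.8941


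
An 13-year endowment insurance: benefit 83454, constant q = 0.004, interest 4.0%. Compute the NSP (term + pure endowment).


Term component = 3261.664
Pure endowment = 13_p_x * v^13 * benefit = 0.94923 * 0.600574 * 83454 = 47575.6955
NSP = 50837.3596


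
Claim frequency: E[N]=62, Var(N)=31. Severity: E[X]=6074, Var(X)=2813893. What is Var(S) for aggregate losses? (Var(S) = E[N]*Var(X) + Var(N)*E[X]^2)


Var(S) = E[N]*Var(X) + Var(N)*E[X]^2
= 62*2813893 + 31*6074^2
= 174461366 + 1143697756
= 1.3182e+09


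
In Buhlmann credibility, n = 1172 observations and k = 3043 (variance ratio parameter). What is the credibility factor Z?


Z = n / (n + k)
= 1172 / (1172 + 3043)
= 1172 / 4215
= 0.2781


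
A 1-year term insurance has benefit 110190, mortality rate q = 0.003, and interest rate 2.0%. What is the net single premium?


NSP = benefit * q * v
v = 1/(1+i) = 0.980392
NSP = 110190 * 0.003 * 0.980392
= 324.0882


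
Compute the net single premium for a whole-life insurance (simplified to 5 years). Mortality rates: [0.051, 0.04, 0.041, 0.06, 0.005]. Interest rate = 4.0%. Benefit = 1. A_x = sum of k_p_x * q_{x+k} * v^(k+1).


v = 0.961538
Year 0: k_p_x=1.0, q=0.051, term=0.049038
Year 1: k_p_x=0.949, q=0.04, term=0.035096
Year 2: k_p_x=0.91104, q=0.041, term=0.033206
Year 3: k_p_x=0.873687, q=0.06, term=0.04481
Year 4: k_p_x=0.821266, q=0.005, term=0.003375
A_x = 0.1655


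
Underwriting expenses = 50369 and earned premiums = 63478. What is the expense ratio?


Expense ratio = expenses / premiums
= 50369 / 63478
= 0.7935


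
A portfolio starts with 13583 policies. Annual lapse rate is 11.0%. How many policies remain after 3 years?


remaining = initial * (1 - lapse)^years
= 13583 * (1 - 0.11)^3
= 13583 * 0.704969
= 9575.5939


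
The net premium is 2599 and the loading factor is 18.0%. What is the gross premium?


Gross = net * (1 + loading)
= 2599 * (1 + 0.18)
= 2599 * 1.18
= 3066.82


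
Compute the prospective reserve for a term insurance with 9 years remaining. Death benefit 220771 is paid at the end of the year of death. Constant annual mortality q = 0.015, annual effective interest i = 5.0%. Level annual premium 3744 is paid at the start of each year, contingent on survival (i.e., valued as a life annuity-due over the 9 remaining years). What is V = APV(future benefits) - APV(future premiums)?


v = 1/(1+i) = 0.952381
APV(future benefits) per unit = sum_{k=0}^{8} k_p_x * q * v^(k+1) = 0.100932
APV(future benefits) = 220771 * 0.100932 = 22282.7899
Life annuity-due factor ä_{x:9} = sum_{k=0}^{8} k_p_x * v^k = 7.065218
APV(future premiums) = 3744 * 7.065218 = 26452.177
V = 22282.7899 - 26452.177
= -4169.3871


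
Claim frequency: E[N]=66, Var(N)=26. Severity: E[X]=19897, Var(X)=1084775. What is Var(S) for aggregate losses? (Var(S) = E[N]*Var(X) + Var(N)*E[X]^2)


Var(S) = E[N]*Var(X) + Var(N)*E[X]^2
= 66*1084775 + 26*19897^2
= 71595150 + 10293155834
= 1.0365e+10


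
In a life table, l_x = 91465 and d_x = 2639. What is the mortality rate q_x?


q_x = d_x / l_x
= 2639 / 91465
= 0.0289


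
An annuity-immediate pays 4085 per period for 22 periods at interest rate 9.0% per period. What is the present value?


PV = PMT * (1 - (1+i)^(-n)) / i
= 4085 * (1 - (1+0.09)^(-22)) / 0.09
= 4085 * (1 - 0.150182) / 0.09
= 4085 * 9.442425
= 38572.3079


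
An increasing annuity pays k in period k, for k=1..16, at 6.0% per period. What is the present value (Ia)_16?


(Ia)_n = sum_{k=1}^{n} k * v^k, v = 1/(1+i)
v = 0.943396
Sum computed term by term:
(Ia)_16 = 73.5651


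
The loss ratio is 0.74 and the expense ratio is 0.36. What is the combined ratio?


Combined ratio = loss ratio + expense ratio
= 0.74 + 0.36
= 1.1


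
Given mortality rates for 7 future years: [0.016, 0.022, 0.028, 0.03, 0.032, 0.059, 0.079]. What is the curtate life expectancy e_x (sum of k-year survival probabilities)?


e_x = sum_{k=1}^{n} k_p_x
k_p_x values:
  1_p_x = 0.984
  2_p_x = 0.962352
  3_p_x = 0.935406
  4_p_x = 0.907344
  5_p_x = 0.878309
  6_p_x = 0.826489
  7_p_x = 0.761196
e_x = 6.2551


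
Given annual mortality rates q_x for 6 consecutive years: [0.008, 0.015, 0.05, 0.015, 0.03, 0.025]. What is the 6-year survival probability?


p_k = 1 - q_k for each year
Survival = product of (1 - q_k)
= 0.992 * 0.985 * 0.95 * 0.985 * 0.97 * 0.975
= 0.8647


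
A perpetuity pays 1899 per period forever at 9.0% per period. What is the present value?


PV = PMT / i
= 1899 / 0.09
= 21100.0


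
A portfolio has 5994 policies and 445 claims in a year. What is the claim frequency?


frequency = claims / policies
= 445 / 5994
= 0.0742


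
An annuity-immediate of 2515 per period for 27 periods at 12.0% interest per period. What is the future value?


FV = PMT * ((1+i)^n - 1) / i
= 2515 * ((1.12)^27 - 1) / 0.12
= 2515 * (21.324881 - 1) / 0.12
= 425975.6266


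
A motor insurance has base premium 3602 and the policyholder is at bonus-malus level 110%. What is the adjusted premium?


adjusted = base * BM_level / 100
= 3602 * 110 / 100
= 3602 * 1.1
= 3962.2


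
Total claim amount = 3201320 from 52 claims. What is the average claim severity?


severity = total / number
= 3201320 / 52
= 61563.8462


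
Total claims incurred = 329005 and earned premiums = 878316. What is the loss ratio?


Loss ratio = claims / premiums
= 329005 / 878316
= 0.3746


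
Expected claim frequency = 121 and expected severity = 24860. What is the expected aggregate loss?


E[S] = E[N] * E[X]
= 121 * 24860
= 3.0081e+06


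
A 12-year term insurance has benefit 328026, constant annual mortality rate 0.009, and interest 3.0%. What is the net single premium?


NSP = benefit * sum_{k=0}^{n-1} k_p_x * q * v^(k+1)
With constant q=0.009, v=0.970874
Sum = 0.085553
NSP = 328026 * 0.085553
= 28063.6194


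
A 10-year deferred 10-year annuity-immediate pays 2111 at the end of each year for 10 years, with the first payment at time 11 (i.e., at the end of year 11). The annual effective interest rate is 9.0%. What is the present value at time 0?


PV at time 10 of the 10-year annuity-immediate:
a_n = 2111 * (1-(1+0.09)^(-10))/0.09 = 13547.6754
Discount back 10 years to time 0:
PV = 13547.6754 * (1+0.09)^(-10)
= 13547.6754 * 0.422411
= 5722.6845


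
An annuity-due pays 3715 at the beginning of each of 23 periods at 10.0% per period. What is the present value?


PV_due = PMT * (1-(1+i)^(-n))/i * (1+i)
PV_immediate = 33001.1564
PV_due = 33001.1564 * 1.1
= 36301.2721


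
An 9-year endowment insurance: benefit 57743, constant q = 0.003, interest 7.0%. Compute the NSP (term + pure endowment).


Term component = 1116.6803
Pure endowment = 9_p_x * v^9 * benefit = 0.973322 * 0.543934 * 57743 = 30570.4456
NSP = 31687.1259


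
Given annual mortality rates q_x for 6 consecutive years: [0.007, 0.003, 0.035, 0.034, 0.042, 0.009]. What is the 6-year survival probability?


p_k = 1 - q_k for each year
Survival = product of (1 - q_k)
= 0.993 * 0.997 * 0.965 * 0.966 * 0.958 * 0.991
= 0.8762


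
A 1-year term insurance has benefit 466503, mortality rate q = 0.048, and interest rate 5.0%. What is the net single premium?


NSP = benefit * q * v
v = 1/(1+i) = 0.952381
NSP = 466503 * 0.048 * 0.952381
= 21325.8514


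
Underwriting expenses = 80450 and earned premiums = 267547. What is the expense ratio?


Expense ratio = expenses / premiums
= 80450 / 267547
= 0.3007


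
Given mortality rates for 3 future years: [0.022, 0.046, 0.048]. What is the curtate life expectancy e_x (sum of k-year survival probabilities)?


e_x = sum_{k=1}^{n} k_p_x
k_p_x values:
  1_p_x = 0.978
  2_p_x = 0.933012
  3_p_x = 0.888227
e_x = 2.7992


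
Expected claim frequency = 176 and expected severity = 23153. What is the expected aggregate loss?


E[S] = E[N] * E[X]
= 176 * 23153
= 4.0749e+06


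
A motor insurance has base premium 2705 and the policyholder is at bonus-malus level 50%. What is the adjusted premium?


adjusted = base * BM_level / 100
= 2705 * 50 / 100
= 2705 * 0.5
= 1352.5


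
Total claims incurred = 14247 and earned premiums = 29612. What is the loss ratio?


Loss ratio = claims / premiums
= 14247 / 29612
= 0.4811


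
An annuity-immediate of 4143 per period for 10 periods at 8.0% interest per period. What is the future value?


FV = PMT * ((1+i)^n - 1) / i
= 4143 * ((1.08)^10 - 1) / 0.08
= 4143 * (2.158925 - 1) / 0.08
= 60017.8283


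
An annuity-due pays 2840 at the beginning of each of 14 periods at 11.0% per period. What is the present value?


PV_due = PMT * (1-(1+i)^(-n))/i * (1+i)
PV_immediate = 19828.4973
PV_due = 19828.4973 * 1.11
= 22009.6319


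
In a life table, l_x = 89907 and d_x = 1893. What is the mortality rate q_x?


q_x = d_x / l_x
= 1893 / 89907
= 0.0211


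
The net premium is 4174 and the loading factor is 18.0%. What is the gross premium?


Gross = net * (1 + loading)
= 4174 * (1 + 0.18)
= 4174 * 1.18
= 4925.32


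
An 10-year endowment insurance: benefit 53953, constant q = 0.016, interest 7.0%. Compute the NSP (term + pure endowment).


Term component = 5695.1624
Pure endowment = 10_p_x * v^10 * benefit = 0.851042 * 0.508349 * 53953 = 23341.5024
NSP = 29036.6647


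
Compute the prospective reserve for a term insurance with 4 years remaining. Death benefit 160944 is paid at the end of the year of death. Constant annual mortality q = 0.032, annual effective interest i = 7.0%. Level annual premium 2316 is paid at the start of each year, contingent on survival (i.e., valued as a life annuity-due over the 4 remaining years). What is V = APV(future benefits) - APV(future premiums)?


v = 1/(1+i) = 0.934579
APV(future benefits) per unit = sum_{k=0}^{3} k_p_x * q * v^(k+1) = 0.103582
APV(future benefits) = 160944 * 0.103582 = 16670.8871
Life annuity-due factor ä_{x:4} = sum_{k=0}^{3} k_p_x * v^k = 3.46352
APV(future premiums) = 2316 * 3.46352 = 8021.5127
V = 16670.8871 - 8021.5127
= 8649.3744


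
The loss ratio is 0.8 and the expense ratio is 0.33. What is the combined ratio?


Combined ratio = loss ratio + expense ratio
= 0.8 + 0.33
= 1.13


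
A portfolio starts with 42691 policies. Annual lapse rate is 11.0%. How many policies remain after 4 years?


remaining = initial * (1 - lapse)^years
= 42691 * (1 - 0.11)^4
= 42691 * 0.627422
= 26785.2901


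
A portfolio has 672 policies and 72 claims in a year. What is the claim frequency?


frequency = claims / policies
= 72 / 672
= 0.1071


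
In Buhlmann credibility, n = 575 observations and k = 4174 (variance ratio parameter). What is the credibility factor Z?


Z = n / (n + k)
= 575 / (575 + 4174)
= 575 / 4749
= 0.1211


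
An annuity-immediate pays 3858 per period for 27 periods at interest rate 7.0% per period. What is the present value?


PV = PMT * (1 - (1+i)^(-n)) / i
= 3858 * (1 - (1+0.07)^(-27)) / 0.07
= 3858 * (1 - 0.16093) / 0.07
= 3858 * 11.986709
= 46244.7235


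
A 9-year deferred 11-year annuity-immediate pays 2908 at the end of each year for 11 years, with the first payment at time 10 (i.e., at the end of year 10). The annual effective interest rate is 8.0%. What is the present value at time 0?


PV at time 9 of the 11-year annuity-immediate:
a_n = 2908 * (1-(1+0.08)^(-11))/0.08 = 20760.1081
Discount back 9 years to time 0:
PV = 20760.1081 * (1+0.08)^(-9)
= 20760.1081 * 0.500249
= 10385.2226


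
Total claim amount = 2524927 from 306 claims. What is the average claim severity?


severity = total / number
= 2524927 / 306
= 8251.3954


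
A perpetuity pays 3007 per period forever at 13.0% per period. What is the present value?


PV = PMT / i
= 3007 / 0.13
= 23130.7692


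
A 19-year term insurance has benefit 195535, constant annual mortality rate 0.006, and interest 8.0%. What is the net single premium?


NSP = benefit * sum_{k=0}^{n-1} k_p_x * q * v^(k+1)
With constant q=0.006, v=0.925926
Sum = 0.055348
NSP = 195535 * 0.055348
= 10822.5082


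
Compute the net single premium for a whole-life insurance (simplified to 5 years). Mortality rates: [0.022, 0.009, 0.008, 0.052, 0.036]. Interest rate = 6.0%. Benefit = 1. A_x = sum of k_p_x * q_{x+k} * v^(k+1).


v = 0.943396
Year 0: k_p_x=1.0, q=0.022, term=0.020755
Year 1: k_p_x=0.978, q=0.009, term=0.007834
Year 2: k_p_x=0.969198, q=0.008, term=0.00651
Year 3: k_p_x=0.961444, q=0.052, term=0.039601
Year 4: k_p_x=0.911449, q=0.036, term=0.024519
A_x = 0.0992


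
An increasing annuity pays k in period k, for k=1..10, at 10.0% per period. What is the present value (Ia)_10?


(Ia)_n = sum_{k=1}^{n} k * v^k, v = 1/(1+i)
v = 0.909091
Sum computed term by term:
(Ia)_10 = 29.0359


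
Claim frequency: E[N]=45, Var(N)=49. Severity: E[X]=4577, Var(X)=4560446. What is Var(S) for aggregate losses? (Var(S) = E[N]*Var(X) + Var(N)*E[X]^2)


Var(S) = E[N]*Var(X) + Var(N)*E[X]^2
= 45*4560446 + 49*4577^2
= 205220070 + 1026497521
= 1.2317e+09


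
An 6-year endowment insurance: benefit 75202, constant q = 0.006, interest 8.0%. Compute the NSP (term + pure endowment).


Term component = 2057.6259
Pure endowment = 6_p_x * v^6 * benefit = 0.964536 * 0.63017 * 75202 = 45709.3625
NSP = 47766.9884


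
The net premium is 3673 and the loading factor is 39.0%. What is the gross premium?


Gross = net * (1 + loading)
= 3673 * (1 + 0.39)
= 3673 * 1.39
= 5105.47


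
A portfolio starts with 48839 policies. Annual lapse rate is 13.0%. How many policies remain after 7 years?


remaining = initial * (1 - lapse)^years
= 48839 * (1 - 0.13)^7
= 48839 * 0.377255
= 18424.7469


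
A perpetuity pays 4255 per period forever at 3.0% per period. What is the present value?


PV = PMT / i
= 4255 / 0.03
= 141833.3333


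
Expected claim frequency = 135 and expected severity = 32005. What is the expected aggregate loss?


E[S] = E[N] * E[X]
= 135 * 32005
= 4.3207e+06


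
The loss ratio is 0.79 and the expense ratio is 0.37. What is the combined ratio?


Combined ratio = loss ratio + expense ratio
= 0.79 + 0.37
= 1.16


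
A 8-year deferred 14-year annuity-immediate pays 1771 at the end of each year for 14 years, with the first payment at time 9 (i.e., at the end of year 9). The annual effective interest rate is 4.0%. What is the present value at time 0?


PV at time 8 of the 14-year annuity-immediate:
a_n = 1771 * (1-(1+0.04)^(-14))/0.04 = 18707.2907
Discount back 8 years to time 0:
PV = 18707.2907 * (1+0.04)^(-8)
= 18707.2907 * 0.73069
= 13669.2341


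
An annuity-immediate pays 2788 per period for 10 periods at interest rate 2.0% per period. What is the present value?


PV = PMT * (1 - (1+i)^(-n)) / i
= 2788 * (1 - (1+0.02)^(-10)) / 0.02
= 2788 * (1 - 0.820348) / 0.02
= 2788 * 8.982585
= 25043.447


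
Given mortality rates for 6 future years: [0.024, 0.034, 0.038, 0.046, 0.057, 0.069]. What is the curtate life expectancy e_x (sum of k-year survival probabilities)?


e_x = sum_{k=1}^{n} k_p_x
k_p_x values:
  1_p_x = 0.976
  2_p_x = 0.942816
  3_p_x = 0.906989
  4_p_x = 0.865267
  5_p_x = 0.815947
  6_p_x = 0.759647
e_x = 5.2667


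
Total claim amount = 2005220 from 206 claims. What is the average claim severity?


severity = total / number
= 2005220 / 206
= 9734.0777


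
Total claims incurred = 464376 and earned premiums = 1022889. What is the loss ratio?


Loss ratio = claims / premiums
= 464376 / 1022889
= 0.454


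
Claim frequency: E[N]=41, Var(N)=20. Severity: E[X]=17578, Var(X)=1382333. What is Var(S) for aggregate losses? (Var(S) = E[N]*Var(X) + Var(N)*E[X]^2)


Var(S) = E[N]*Var(X) + Var(N)*E[X]^2
= 41*1382333 + 20*17578^2
= 56675653 + 6179721680
= 6.2364e+09


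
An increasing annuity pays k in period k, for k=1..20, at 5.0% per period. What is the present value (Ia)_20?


(Ia)_n = sum_{k=1}^{n} k * v^k, v = 1/(1+i)
v = 0.952381
Sum computed term by term:
(Ia)_20 = 110.9506


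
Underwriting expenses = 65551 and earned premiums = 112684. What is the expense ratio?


Expense ratio = expenses / premiums
= 65551 / 112684
= 0.5817


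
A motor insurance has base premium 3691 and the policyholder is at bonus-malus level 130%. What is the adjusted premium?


adjusted = base * BM_level / 100
= 3691 * 130 / 100
= 3691 * 1.3
= 4798.3


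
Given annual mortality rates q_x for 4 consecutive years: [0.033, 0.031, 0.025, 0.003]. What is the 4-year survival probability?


p_k = 1 - q_k for each year
Survival = product of (1 - q_k)
= 0.967 * 0.969 * 0.975 * 0.997
= 0.9109


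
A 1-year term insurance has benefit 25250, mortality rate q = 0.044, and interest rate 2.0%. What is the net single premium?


NSP = benefit * q * v
v = 1/(1+i) = 0.980392
NSP = 25250 * 0.044 * 0.980392
= 1089.2157


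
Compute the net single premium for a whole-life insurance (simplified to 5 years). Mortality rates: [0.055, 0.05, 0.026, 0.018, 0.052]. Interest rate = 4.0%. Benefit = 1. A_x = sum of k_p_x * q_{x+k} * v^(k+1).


v = 0.961538
Year 0: k_p_x=1.0, q=0.055, term=0.052885
Year 1: k_p_x=0.945, q=0.05, term=0.043685
Year 2: k_p_x=0.89775, q=0.026, term=0.020751
Year 3: k_p_x=0.874408, q=0.018, term=0.013454
Year 4: k_p_x=0.858669, q=0.052, term=0.0367
A_x = 0.1675


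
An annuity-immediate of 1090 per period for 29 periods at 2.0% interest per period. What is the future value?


FV = PMT * ((1+i)^n - 1) / i
= 1090 * ((1.02)^29 - 1) / 0.02
= 1090 * (1.775845 - 1) / 0.02
= 42283.5356


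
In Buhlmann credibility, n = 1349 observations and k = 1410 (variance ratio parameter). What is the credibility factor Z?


Z = n / (n + k)
= 1349 / (1349 + 1410)
= 1349 / 2759
= 0.4889


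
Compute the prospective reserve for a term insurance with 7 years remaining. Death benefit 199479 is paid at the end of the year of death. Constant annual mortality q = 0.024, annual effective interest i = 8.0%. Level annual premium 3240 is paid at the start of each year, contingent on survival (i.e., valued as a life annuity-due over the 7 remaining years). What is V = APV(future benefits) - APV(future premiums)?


v = 1/(1+i) = 0.925926
APV(future benefits) per unit = sum_{k=0}^{6} k_p_x * q * v^(k+1) = 0.117174
APV(future benefits) = 199479 * 0.117174 = 23373.7398
Life annuity-due factor ä_{x:7} = sum_{k=0}^{6} k_p_x * v^k = 5.272827
APV(future premiums) = 3240 * 5.272827 = 17083.9601
V = 23373.7398 - 17083.9601
= 6289.7798


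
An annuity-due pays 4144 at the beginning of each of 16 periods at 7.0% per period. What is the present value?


PV_due = PMT * (1-(1+i)^(-n))/i * (1+i)
PV_immediate = 39146.9118
PV_due = 39146.9118 * 1.07
= 41887.1956


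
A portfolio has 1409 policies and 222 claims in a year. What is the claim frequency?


frequency = claims / policies
= 222 / 1409
= 0.1576


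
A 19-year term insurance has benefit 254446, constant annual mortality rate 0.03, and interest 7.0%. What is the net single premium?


NSP = benefit * sum_{k=0}^{n-1} k_p_x * q * v^(k+1)
With constant q=0.03, v=0.934579
Sum = 0.253496
NSP = 254446 * 0.253496
= 64500.9855


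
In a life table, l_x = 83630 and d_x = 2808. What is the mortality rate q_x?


q_x = d_x / l_x
= 2808 / 83630
= 0.0336


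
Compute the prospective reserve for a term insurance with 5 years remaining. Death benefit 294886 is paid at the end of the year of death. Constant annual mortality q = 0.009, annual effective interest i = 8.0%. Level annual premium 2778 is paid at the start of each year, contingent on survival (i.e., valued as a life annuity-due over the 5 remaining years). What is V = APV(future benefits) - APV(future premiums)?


v = 1/(1+i) = 0.925926
APV(future benefits) per unit = sum_{k=0}^{4} k_p_x * q * v^(k+1) = 0.035342
APV(future benefits) = 294886 * 0.035342 = 10421.9684
Life annuity-due factor ä_{x:5} = sum_{k=0}^{4} k_p_x * v^k = 4.241084
APV(future premiums) = 2778 * 4.241084 = 11781.7306
V = 10421.9684 - 11781.7306
= -1359.7621


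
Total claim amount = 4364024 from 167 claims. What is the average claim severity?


severity = total / number
= 4364024 / 167
= 26131.8802


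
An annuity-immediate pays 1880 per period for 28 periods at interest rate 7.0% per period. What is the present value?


PV = PMT * (1 - (1+i)^(-n)) / i
= 1880 * (1 - (1+0.07)^(-28)) / 0.07
= 1880 * (1 - 0.150402) / 0.07
= 1880 * 12.137111
= 22817.7692


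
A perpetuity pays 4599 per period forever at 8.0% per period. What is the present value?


PV = PMT / i
= 4599 / 0.08
= 57487.5


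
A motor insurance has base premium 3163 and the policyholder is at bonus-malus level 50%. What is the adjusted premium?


adjusted = base * BM_level / 100
= 3163 * 50 / 100
= 3163 * 0.5
= 1581.5


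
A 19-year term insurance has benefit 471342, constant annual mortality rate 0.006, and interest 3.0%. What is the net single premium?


NSP = benefit * sum_{k=0}^{n-1} k_p_x * q * v^(k+1)
With constant q=0.006, v=0.970874
Sum = 0.081889
NSP = 471342 * 0.081889
= 38597.6032


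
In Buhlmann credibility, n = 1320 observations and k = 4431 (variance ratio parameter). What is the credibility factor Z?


Z = n / (n + k)
= 1320 / (1320 + 4431)
= 1320 / 5751
= 0.2295


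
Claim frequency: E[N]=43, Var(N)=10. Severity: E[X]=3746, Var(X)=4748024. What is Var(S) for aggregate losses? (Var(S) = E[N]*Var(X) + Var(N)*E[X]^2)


Var(S) = E[N]*Var(X) + Var(N)*E[X]^2
= 43*4748024 + 10*3746^2
= 204165032 + 140325160
= 3.4449e+08


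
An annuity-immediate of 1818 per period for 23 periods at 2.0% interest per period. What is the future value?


FV = PMT * ((1+i)^n - 1) / i
= 1818 * ((1.02)^23 - 1) / 0.02
= 1818 * (1.576899 - 1) / 0.02
= 52440.1431


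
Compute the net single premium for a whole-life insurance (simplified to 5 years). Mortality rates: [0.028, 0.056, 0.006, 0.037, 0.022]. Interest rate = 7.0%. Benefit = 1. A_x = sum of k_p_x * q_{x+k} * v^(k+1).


v = 0.934579
Year 0: k_p_x=1.0, q=0.028, term=0.026168
Year 1: k_p_x=0.972, q=0.056, term=0.047543
Year 2: k_p_x=0.917568, q=0.006, term=0.004494
Year 3: k_p_x=0.912063, q=0.037, term=0.025745
Year 4: k_p_x=0.878316, q=0.022, term=0.013777
A_x = 0.1177


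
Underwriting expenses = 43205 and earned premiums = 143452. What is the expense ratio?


Expense ratio = expenses / premiums
= 43205 / 143452
= 0.3012


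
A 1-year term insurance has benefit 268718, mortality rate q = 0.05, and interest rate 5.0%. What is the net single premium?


NSP = benefit * q * v
v = 1/(1+i) = 0.952381
NSP = 268718 * 0.05 * 0.952381
= 12796.0952


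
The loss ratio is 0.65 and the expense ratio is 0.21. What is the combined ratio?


Combined ratio = loss ratio + expense ratio
= 0.65 + 0.21
= 0.86


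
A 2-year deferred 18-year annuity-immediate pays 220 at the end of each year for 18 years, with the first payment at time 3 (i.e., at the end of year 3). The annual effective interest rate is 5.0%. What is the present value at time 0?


PV at time 2 of the 18-year annuity-immediate:
a_n = 220 * (1-(1+0.05)^(-18))/0.05 = 2571.7091
Discount back 2 years to time 0:
PV = 2571.7091 * (1+0.05)^(-2)
= 2571.7091 * 0.907029
= 2332.616


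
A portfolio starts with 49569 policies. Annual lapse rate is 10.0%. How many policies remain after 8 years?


remaining = initial * (1 - lapse)^years
= 49569 * (1 - 0.1)^8
= 49569 * 0.430467
= 21337.8291


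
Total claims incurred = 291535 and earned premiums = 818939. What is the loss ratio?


Loss ratio = claims / premiums
= 291535 / 818939
= 0.356


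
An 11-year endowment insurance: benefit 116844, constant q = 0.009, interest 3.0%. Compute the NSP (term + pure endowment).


Term component = 9328.6109
Pure endowment = 11_p_x * v^11 * benefit = 0.905337 * 0.722421 * 116844 = 76420.0194
NSP = 85748.6303


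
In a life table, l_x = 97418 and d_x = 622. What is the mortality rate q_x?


q_x = d_x / l_x
= 622 / 97418
= 0.0064


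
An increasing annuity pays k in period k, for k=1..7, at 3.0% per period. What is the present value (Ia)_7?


(Ia)_n = sum_{k=1}^{n} k * v^k, v = 1/(1+i)
v = 0.970874
Sum computed term by term:
(Ia)_7 = 24.185


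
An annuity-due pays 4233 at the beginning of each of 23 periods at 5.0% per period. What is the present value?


PV_due = PMT * (1-(1+i)^(-n))/i * (1+i)
PV_immediate = 57097.1333
PV_due = 57097.1333 * 1.05
= 59951.9899


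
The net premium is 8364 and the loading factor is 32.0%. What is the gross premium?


Gross = net * (1 + loading)
= 8364 * (1 + 0.32)
= 8364 * 1.32
= 11040.48


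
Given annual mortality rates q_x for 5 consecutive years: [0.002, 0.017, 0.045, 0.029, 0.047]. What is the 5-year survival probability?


p_k = 1 - q_k for each year
Survival = product of (1 - q_k)
= 0.998 * 0.983 * 0.955 * 0.971 * 0.953
= 0.867


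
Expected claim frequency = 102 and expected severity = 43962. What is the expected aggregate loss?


E[S] = E[N] * E[X]
= 102 * 43962
= 4.4841e+06


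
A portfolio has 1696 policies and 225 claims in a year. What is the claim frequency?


frequency = claims / policies
= 225 / 1696
= 0.1327


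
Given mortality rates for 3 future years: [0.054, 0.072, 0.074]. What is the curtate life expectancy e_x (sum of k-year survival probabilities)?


e_x = sum_{k=1}^{n} k_p_x
k_p_x values:
  1_p_x = 0.946
  2_p_x = 0.877888
  3_p_x = 0.812924
e_x = 2.6368


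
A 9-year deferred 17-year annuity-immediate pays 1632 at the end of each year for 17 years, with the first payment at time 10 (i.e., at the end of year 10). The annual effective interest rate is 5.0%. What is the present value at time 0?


PV at time 9 of the 17-year annuity-immediate:
a_n = 1632 * (1-(1+0.05)^(-17))/0.05 = 18399.2761
Discount back 9 years to time 0:
PV = 18399.2761 * (1+0.05)^(-9)
= 18399.2761 * 0.644609
= 11860.3374


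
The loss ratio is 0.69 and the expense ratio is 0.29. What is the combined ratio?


Combined ratio = loss ratio + expense ratio
= 0.69 + 0.29
= 0.98


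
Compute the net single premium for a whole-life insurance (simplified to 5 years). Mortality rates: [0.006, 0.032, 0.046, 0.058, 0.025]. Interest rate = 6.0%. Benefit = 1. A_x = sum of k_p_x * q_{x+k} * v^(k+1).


v = 0.943396
Year 0: k_p_x=1.0, q=0.006, term=0.00566
Year 1: k_p_x=0.994, q=0.032, term=0.028309
Year 2: k_p_x=0.962192, q=0.046, term=0.037162
Year 3: k_p_x=0.917931, q=0.058, term=0.042171
Year 4: k_p_x=0.864691, q=0.025, term=0.016154
A_x = 0.1295


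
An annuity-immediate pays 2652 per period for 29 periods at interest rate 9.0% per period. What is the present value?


PV = PMT * (1 - (1+i)^(-n)) / i
= 2652 * (1 - (1+0.09)^(-29)) / 0.09
= 2652 * (1 - 0.082155) / 0.09
= 2652 * 10.198283
= 27045.8463


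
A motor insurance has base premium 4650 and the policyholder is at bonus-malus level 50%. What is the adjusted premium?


adjusted = base * BM_level / 100
= 4650 * 50 / 100
= 4650 * 0.5
= 2325.0


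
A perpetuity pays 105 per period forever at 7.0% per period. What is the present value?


PV = PMT / i
= 105 / 0.07
= 1500.0


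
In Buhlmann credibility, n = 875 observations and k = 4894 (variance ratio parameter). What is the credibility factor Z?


Z = n / (n + k)
= 875 / (875 + 4894)
= 875 / 5769
= 0.1517


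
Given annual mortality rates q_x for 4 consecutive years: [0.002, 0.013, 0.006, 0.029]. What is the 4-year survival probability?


p_k = 1 - q_k for each year
Survival = product of (1 - q_k)
= 0.998 * 0.987 * 0.994 * 0.971
= 0.9507


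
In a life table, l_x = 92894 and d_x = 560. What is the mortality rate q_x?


q_x = d_x / l_x
= 560 / 92894
= 0.006


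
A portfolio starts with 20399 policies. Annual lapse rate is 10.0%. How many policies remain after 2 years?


remaining = initial * (1 - lapse)^years
= 20399 * (1 - 0.1)^2
= 20399 * 0.81
= 16523.19


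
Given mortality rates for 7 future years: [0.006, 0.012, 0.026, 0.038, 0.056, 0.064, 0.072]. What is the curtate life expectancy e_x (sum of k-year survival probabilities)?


e_x = sum_{k=1}^{n} k_p_x
k_p_x values:
  1_p_x = 0.994
  2_p_x = 0.982072
  3_p_x = 0.956538
  4_p_x = 0.92019
  5_p_x = 0.868659
  6_p_x = 0.813065
  7_p_x = 0.754524
e_x = 6.289


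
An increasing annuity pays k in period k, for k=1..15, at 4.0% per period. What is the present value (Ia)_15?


(Ia)_n = sum_{k=1}^{n} k * v^k, v = 1/(1+i)
v = 0.961538
Sum computed term by term:
(Ia)_15 = 80.8539


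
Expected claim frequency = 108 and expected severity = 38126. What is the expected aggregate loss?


E[S] = E[N] * E[X]
= 108 * 38126
= 4.1176e+06


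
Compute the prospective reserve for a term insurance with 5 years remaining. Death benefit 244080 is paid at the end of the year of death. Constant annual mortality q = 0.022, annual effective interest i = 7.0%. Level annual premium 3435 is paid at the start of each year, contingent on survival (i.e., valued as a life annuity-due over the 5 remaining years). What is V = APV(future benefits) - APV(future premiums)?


v = 1/(1+i) = 0.934579
APV(future benefits) per unit = sum_{k=0}^{4} k_p_x * q * v^(k+1) = 0.086581
APV(future benefits) = 244080 * 0.086581 = 21132.7217
Life annuity-due factor ä_{x:5} = sum_{k=0}^{4} k_p_x * v^k = 4.210991
APV(future premiums) = 3435 * 4.210991 = 14464.7548
V = 21132.7217 - 14464.7548
= 6667.9668


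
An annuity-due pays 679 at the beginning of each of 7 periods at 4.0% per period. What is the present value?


PV_due = PMT * (1-(1+i)^(-n))/i * (1+i)
PV_immediate = 4075.3951
PV_due = 4075.3951 * 1.04
= 4238.4109


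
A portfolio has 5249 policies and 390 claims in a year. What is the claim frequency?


frequency = claims / policies
= 390 / 5249
= 0.0743


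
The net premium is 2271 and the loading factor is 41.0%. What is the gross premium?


Gross = net * (1 + loading)
= 2271 * (1 + 0.41)
= 2271 * 1.41
= 3202.11


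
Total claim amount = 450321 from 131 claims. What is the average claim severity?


severity = total / number
= 450321 / 131
= 3437.5649


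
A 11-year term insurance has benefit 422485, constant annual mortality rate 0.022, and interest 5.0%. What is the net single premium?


NSP = benefit * sum_{k=0}^{n-1} k_p_x * q * v^(k+1)
With constant q=0.022, v=0.952381
Sum = 0.165682
NSP = 422485 * 0.165682
= 69998.203


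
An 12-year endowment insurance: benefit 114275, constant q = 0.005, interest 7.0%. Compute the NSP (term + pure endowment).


Term component = 4433.1707
Pure endowment = 12_p_x * v^12 * benefit = 0.941623 * 0.444012 * 114275 = 47777.439
NSP = 52210.6097


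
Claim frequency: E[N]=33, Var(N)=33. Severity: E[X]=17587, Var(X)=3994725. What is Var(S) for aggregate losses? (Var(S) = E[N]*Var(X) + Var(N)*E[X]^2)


Var(S) = E[N]*Var(X) + Var(N)*E[X]^2
= 33*3994725 + 33*17587^2
= 131825925 + 10206984777
= 1.0339e+10


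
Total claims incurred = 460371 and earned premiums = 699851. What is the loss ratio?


Loss ratio = claims / premiums
= 460371 / 699851
= 0.6578


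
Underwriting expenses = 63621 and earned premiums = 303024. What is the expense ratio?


Expense ratio = expenses / premiums
= 63621 / 303024
= 0.21


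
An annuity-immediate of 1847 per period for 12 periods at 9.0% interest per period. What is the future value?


FV = PMT * ((1+i)^n - 1) / i
= 1847 * ((1.09)^12 - 1) / 0.09
= 1847 * (2.812665 - 1) / 0.09
= 37199.9095


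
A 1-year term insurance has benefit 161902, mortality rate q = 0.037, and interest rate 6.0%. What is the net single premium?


NSP = benefit * q * v
v = 1/(1+i) = 0.943396
NSP = 161902 * 0.037 * 0.943396
= 5651.2962


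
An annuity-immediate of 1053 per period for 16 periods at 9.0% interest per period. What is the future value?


FV = PMT * ((1+i)^n - 1) / i
= 1053 * ((1.09)^16 - 1) / 0.09
= 1053 * (3.970306 - 1) / 0.09
= 34752.5788


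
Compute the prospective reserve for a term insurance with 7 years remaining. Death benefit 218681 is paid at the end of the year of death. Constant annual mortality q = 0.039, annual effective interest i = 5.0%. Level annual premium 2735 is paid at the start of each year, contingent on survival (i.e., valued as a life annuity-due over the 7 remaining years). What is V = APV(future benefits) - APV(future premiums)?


v = 1/(1+i) = 0.952381
APV(future benefits) per unit = sum_{k=0}^{6} k_p_x * q * v^(k+1) = 0.202473
APV(future benefits) = 218681 * 0.202473 = 44277.0276
Life annuity-due factor ä_{x:7} = sum_{k=0}^{6} k_p_x * v^k = 5.4512
APV(future premiums) = 2735 * 5.4512 = 14909.0314
V = 44277.0276 - 14909.0314
= 29367.9962


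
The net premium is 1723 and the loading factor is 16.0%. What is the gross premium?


Gross = net * (1 + loading)
= 1723 * (1 + 0.16)
= 1723 * 1.16
= 1998.68


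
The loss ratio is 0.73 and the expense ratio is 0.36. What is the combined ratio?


Combined ratio = loss ratio + expense ratio
= 0.73 + 0.36
= 1.09


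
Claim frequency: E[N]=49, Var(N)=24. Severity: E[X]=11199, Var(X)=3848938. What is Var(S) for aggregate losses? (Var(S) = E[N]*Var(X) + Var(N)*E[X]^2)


Var(S) = E[N]*Var(X) + Var(N)*E[X]^2
= 49*3848938 + 24*11199^2
= 188597962 + 3010022424
= 3.1986e+09


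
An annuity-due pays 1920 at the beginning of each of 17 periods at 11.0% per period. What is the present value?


PV_due = PMT * (1-(1+i)^(-n))/i * (1+i)
PV_immediate = 14493.6852
PV_due = 14493.6852 * 1.11
= 16087.9906


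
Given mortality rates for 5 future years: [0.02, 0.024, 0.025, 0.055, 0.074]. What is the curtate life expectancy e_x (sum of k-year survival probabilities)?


e_x = sum_{k=1}^{n} k_p_x
k_p_x values:
  1_p_x = 0.98
  2_p_x = 0.95648
  3_p_x = 0.932568
  4_p_x = 0.881277
  5_p_x = 0.816062
e_x = 4.5664


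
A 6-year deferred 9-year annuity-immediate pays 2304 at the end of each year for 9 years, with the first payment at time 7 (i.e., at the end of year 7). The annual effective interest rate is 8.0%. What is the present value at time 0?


PV at time 6 of the 9-year annuity-immediate:
a_n = 2304 * (1-(1+0.08)^(-9))/0.08 = 14392.8297
Discount back 6 years to time 0:
PV = 14392.8297 * (1+0.08)^(-6)
= 14392.8297 * 0.63017
= 9069.9242


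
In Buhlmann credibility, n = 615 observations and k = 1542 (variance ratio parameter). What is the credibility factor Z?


Z = n / (n + k)
= 615 / (615 + 1542)
= 615 / 2157
= 0.2851


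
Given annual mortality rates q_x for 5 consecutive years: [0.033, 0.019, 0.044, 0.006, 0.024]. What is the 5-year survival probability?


p_k = 1 - q_k for each year
Survival = product of (1 - q_k)
= 0.967 * 0.981 * 0.956 * 0.994 * 0.976
= 0.8798
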